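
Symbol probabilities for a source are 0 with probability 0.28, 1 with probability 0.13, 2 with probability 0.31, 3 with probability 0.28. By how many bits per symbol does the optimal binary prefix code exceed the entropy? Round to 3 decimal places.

Entropy H = −Σ p log₂ p ≈ 1.9349 bits.
Huffman merges: 13/100+7/25→41/100; 7/25+31/100→59/100; 41/100+59/100→1. L = 2 ≈ 2.0000.
L − H = 2.0000 − 1.9349 = 0.065 bits.

0.065 bits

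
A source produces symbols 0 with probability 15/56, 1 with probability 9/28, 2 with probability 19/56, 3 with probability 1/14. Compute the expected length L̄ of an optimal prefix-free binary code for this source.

2 bits/symbol

Repeatedly combine the two least-probable nodes; the expected code length is the sum of the merged weights.
merge 1/14 + 15/56 → 19/56
merge 9/28 + 19/56 → 37/56
merge 19/56 + 37/56 → 1
L = 19/56 + 37/56 + 1 = 2 bits/symbol.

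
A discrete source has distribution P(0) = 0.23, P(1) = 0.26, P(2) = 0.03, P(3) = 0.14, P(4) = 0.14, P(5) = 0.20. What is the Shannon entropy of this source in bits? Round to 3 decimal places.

2.403 bits

H = −Σ pᵢ log₂ pᵢ.
−0.23·log₂(0.23) = 0.4877
−0.26·log₂(0.26) = 0.5053
−0.03·log₂(0.03) = 0.1518
−0.14·log₂(0.14) = 0.3971
−0.14·log₂(0.14) = 0.3971
−0.20·log₂(0.20) = 0.4644
Sum ≈ 2.4033 → 2.403 bits.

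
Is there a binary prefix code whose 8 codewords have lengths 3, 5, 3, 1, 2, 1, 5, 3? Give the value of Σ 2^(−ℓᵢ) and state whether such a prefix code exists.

With common denominator 2^5 = 32: Σ 2^(−ℓᵢ) = 4/32 + 1/32 + 4/32 + 16/32 + 8/32 + 16/32 + 1/32 + 4/32 = 54/32 = 1.6875.
Kraft's inequality requires Σ ≤ 1; here Σ = 1.6875 > 1, so no such prefix code exists.

1.6875; no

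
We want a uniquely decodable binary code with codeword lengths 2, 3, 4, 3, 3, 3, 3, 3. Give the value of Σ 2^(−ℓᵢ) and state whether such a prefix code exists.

With common denominator 2^4 = 16: Σ 2^(−ℓᵢ) = 4/16 + 2/16 + 1/16 + 2/16 + 2/16 + 2/16 + 2/16 + 2/16 = 17/16 = 1.0625.
Kraft's inequality requires Σ ≤ 1; here Σ = 1.0625 > 1, so no such prefix code exists.

1.0625; no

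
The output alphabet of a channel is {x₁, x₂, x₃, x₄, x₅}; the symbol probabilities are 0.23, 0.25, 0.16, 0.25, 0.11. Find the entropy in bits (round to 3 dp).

H = −Σ pᵢ log₂ pᵢ.
−0.23·log₂(0.23) = 0.4877
−0.25·log₂(0.25) = 0.5000
−0.16·log₂(0.16) = 0.4230
−0.25·log₂(0.25) = 0.5000
−0.11·log₂(0.11) = 0.3503
Sum ≈ 2.2610 → 2.261 bits.

2.261 bits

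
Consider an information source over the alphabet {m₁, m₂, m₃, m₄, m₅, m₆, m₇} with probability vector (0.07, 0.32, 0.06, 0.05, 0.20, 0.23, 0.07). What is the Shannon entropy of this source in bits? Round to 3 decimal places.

H = −Σ pᵢ log₂ pᵢ.
−0.07·log₂(0.07) = 0.2686
−0.32·log₂(0.32) = 0.5260
−0.06·log₂(0.06) = 0.2435
−0.05·log₂(0.05) = 0.2161
−0.20·log₂(0.20) = 0.4644
−0.23·log₂(0.23) = 0.4877
−0.07·log₂(0.07) = 0.2686
Sum ≈ 2.4748 → 2.475 bits.

2.475 bits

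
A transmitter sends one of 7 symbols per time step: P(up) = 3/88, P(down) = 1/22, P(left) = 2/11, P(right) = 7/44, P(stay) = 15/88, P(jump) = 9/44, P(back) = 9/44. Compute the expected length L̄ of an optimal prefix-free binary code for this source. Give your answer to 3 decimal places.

Repeatedly combine the two least-probable nodes; the expected code length is the sum of the merged weights.
merge 3/88 + 1/22 → 7/88
merge 7/88 + 7/44 → 21/88
merge 15/88 + 2/11 → 31/88
merge 9/44 + 9/44 → 9/22
merge 21/88 + 31/88 → 13/22
merge 9/22 + 13/22 → 1
L = 7/88 + 21/88 + 31/88 + 9/22 + 13/22 + 1 = 235/88 ≈ 2.670 bits/symbol.

2.670 bits/symbol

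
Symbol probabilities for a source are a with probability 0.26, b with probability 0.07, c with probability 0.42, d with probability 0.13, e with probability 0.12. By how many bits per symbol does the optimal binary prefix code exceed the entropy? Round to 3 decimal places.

Entropy H = −Σ p log₂ p ≈ 2.0492 bits.
Huffman merges: 7/100+3/25→19/100; 13/100+19/100→8/25; 13/50+8/25→29/50; 21/50+29/50→1. L = 209/100 ≈ 2.0900.
L − H = 2.0900 − 2.0492 = 0.041 bits.

0.041 bits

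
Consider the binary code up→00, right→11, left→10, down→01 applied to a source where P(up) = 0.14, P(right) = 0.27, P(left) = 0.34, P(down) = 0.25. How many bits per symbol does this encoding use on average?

L̄ = Σ pᵢ·ℓᵢ = 0.14·2 + 0.27·2 + 0.34·2 + 0.25·2 = 2 bits/symbol.

2 bits/symbol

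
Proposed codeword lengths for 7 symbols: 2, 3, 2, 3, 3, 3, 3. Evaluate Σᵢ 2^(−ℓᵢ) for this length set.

With common denominator 2^3 = 8: Σ 2^(−ℓᵢ) = 2/8 + 1/8 + 2/8 + 1/8 + 1/8 + 1/8 + 1/8 = 9/8 = 1.125.

1.125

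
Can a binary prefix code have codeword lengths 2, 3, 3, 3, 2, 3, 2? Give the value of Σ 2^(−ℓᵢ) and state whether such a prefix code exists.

With common denominator 2^3 = 8: Σ 2^(−ℓᵢ) = 2/8 + 1/8 + 1/8 + 1/8 + 2/8 + 1/8 + 2/8 = 10/8 = 1.25.
Kraft's inequality requires Σ ≤ 1; here Σ = 1.25 > 1, so no such prefix code exists.

1.25; no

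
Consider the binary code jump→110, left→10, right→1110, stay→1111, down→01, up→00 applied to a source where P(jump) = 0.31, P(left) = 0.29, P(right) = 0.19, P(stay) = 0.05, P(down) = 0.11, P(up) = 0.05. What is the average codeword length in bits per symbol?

2.79 bits/symbol

L̄ = Σ pᵢ·ℓᵢ = 0.31·3 + 0.29·2 + 0.19·4 + 0.05·4 + 0.11·2 + 0.05·2 = 2.79 bits/symbol.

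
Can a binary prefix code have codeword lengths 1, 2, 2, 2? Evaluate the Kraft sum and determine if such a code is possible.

1.25; no

With common denominator 2^2 = 4: Σ 2^(−ℓᵢ) = 2/4 + 1/4 + 1/4 + 1/4 = 5/4 = 1.25.
Kraft's inequality requires Σ ≤ 1; here Σ = 1.25 > 1, so no such prefix code exists.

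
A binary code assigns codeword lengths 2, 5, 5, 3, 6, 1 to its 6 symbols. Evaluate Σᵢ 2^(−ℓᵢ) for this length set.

0.953125

With common denominator 2^6 = 64: Σ 2^(−ℓᵢ) = 16/64 + 2/64 + 2/64 + 8/64 + 1/64 + 32/64 = 61/64 = 0.953125.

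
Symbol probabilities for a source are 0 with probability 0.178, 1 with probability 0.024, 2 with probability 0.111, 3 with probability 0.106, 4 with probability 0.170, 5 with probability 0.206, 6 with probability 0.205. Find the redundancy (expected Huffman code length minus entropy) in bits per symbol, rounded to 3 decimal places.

Entropy H = −Σ p log₂ p ≈ 2.6404 bits.
Huffman merges: 3/125+53/500→13/100; 111/1000+13/100→241/1000; 17/100+89/500→87/250; 41/200+103/500→411/1000; 241/1000+87/250→589/1000; 411/1000+589/1000→1. L = 2719/1000 ≈ 2.7190.
L − H = 2.7190 − 2.6404 = 0.079 bits.

0.079 bits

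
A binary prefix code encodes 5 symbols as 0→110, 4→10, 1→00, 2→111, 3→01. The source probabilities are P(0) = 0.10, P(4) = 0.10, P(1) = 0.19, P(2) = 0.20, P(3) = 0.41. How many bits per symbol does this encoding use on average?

L̄ = Σ pᵢ·ℓᵢ = 0.10·3 + 0.10·2 + 0.19·2 + 0.20·3 + 0.41·2 = 2.3 bits/symbol.

2.3 bits/symbol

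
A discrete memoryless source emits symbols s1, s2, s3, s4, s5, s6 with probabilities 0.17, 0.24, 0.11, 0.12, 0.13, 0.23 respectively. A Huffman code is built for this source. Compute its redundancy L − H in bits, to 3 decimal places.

0.014 bits

Entropy H = −Σ p log₂ p ≈ 2.5164 bits.
Huffman merges: 11/100+3/25→23/100; 13/100+17/100→3/10; 23/100+23/100→23/50; 6/25+3/10→27/50; 23/50+27/50→1. L = 253/100 ≈ 2.5300.
L − H = 2.5300 − 2.5164 = 0.014 bits.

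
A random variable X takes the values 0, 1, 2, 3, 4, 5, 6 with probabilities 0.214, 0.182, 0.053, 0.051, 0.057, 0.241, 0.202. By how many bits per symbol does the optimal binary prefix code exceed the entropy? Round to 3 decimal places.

Entropy H = −Σ p log₂ p ≈ 2.5634 bits.
Huffman merges: 51/1000+53/1000→13/125; 57/1000+13/125→161/1000; 161/1000+91/500→343/1000; 101/500+107/500→52/125; 241/1000+343/1000→73/125; 52/125+73/125→1. L = 326/125 ≈ 2.6080.
L − H = 2.6080 − 2.5634 = 0.045 bits.

0.045 bits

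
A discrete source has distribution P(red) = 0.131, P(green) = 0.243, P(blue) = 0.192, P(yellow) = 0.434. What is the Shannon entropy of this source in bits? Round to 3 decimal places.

H = −Σ pᵢ log₂ pᵢ.
−0.131·log₂(0.131) = 0.3841
−0.243·log₂(0.243) = 0.4960
−0.192·log₂(0.192) = 0.4571
−0.434·log₂(0.434) = 0.5226
Sum ≈ 1.8599 → 1.860 bits.

1.860 bits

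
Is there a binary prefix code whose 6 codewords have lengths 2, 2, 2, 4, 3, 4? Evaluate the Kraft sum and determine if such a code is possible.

With common denominator 2^4 = 16: Σ 2^(−ℓᵢ) = 4/16 + 4/16 + 4/16 + 1/16 + 2/16 + 1/16 = 16/16 = 1.
Kraft's inequality requires Σ ≤ 1; here Σ = 1 ≤ 1, so such a prefix code exists.

1; yes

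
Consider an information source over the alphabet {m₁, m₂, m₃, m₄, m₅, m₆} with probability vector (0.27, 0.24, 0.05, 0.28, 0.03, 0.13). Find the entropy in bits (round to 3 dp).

2.269 bits

H = −Σ pᵢ log₂ pᵢ.
−0.27·log₂(0.27) = 0.5100
−0.24·log₂(0.24) = 0.4941
−0.05·log₂(0.05) = 0.2161
−0.28·log₂(0.28) = 0.5142
−0.03·log₂(0.03) = 0.1518
−0.13·log₂(0.13) = 0.3826
Sum ≈ 2.2689 → 2.269 bits.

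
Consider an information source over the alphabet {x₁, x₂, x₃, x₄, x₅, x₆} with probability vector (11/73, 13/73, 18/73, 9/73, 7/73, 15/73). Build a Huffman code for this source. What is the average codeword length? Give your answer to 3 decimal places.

Repeatedly combine the two least-probable nodes; the expected code length is the sum of the merged weights.
merge 7/73 + 9/73 → 16/73
merge 11/73 + 13/73 → 24/73
merge 15/73 + 16/73 → 31/73
merge 18/73 + 24/73 → 42/73
merge 31/73 + 42/73 → 1
L = 16/73 + 24/73 + 31/73 + 42/73 + 1 = 186/73 ≈ 2.548 bits/symbol.

2.548 bits/symbol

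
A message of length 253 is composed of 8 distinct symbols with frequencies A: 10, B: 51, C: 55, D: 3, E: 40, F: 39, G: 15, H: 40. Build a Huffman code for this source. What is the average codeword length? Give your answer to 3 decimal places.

2.743 bits/symbol

Probabilities are the counts divided by 253.
Repeatedly combine the two least-probable nodes; the expected code length is the sum of the merged weights.
merge 3/253 + 10/253 → 13/253
merge 13/253 + 15/253 → 28/253
merge 28/253 + 39/253 → 67/253
merge 40/253 + 40/253 → 80/253
merge 51/253 + 5/23 → 106/253
merge 67/253 + 80/253 → 147/253
merge 106/253 + 147/253 → 1
L = 13/253 + 28/253 + 67/253 + 80/253 + 106/253 + 147/253 + 1 = 694/253 ≈ 2.743 bits/symbol.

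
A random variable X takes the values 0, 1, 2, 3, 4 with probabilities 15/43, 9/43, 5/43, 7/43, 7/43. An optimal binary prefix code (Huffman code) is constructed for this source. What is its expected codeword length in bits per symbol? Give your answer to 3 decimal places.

Repeatedly combine the two least-probable nodes; the expected code length is the sum of the merged weights.
merge 5/43 + 7/43 → 12/43
merge 7/43 + 9/43 → 16/43
merge 12/43 + 15/43 → 27/43
merge 16/43 + 27/43 → 1
L = 12/43 + 16/43 + 27/43 + 1 = 98/43 ≈ 2.279 bits/symbol.

2.279 bits/symbol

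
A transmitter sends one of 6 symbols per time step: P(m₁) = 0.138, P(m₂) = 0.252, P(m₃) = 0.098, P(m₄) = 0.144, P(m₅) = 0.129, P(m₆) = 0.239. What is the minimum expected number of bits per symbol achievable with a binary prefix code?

Repeatedly combine the two least-probable nodes; the expected code length is the sum of the merged weights.
merge 49/500 + 129/1000 → 227/1000
merge 69/500 + 18/125 → 141/500
merge 227/1000 + 239/1000 → 233/500
merge 63/250 + 141/500 → 267/500
merge 233/500 + 267/500 → 1
L = 227/1000 + 141/500 + 233/500 + 267/500 + 1 = 2509/1000 = 2.509 bits/symbol.

2.509 bits/symbol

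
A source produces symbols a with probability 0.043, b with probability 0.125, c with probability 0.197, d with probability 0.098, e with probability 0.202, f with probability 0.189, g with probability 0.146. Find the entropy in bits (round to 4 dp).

H = −Σ pᵢ log₂ pᵢ.
−0.043·log₂(0.043) = 0.1952
−0.125·log₂(0.125) = 0.3750
−0.197·log₂(0.197) = 0.4617
−0.098·log₂(0.098) = 0.3284
−0.202·log₂(0.202) = 0.4661
−0.189·log₂(0.189) = 0.4543
−0.146·log₂(0.146) = 0.4053
Sum ≈ 2.6860 → 2.6860 bits.

2.6860 bits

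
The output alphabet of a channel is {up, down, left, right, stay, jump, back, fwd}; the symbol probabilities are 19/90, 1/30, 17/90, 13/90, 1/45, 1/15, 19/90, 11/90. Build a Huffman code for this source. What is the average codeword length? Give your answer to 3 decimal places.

2.756 bits/symbol

Repeatedly combine the two least-probable nodes; the expected code length is the sum of the merged weights.
merge 1/45 + 1/30 → 1/18
merge 1/18 + 1/15 → 11/90
merge 11/90 + 11/90 → 11/45
merge 13/90 + 17/90 → 1/3
merge 19/90 + 19/90 → 19/45
merge 11/45 + 1/3 → 26/45
merge 19/45 + 26/45 → 1
L = 1/18 + 11/90 + 11/45 + 1/3 + 19/45 + 26/45 + 1 = 124/45 ≈ 2.756 bits/symbol.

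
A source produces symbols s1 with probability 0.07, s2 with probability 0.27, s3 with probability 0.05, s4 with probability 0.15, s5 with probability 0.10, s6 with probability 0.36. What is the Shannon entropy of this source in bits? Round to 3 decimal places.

2.268 bits

H = −Σ pᵢ log₂ pᵢ.
−0.07·log₂(0.07) = 0.2686
−0.27·log₂(0.27) = 0.5100
−0.05·log₂(0.05) = 0.2161
−0.15·log₂(0.15) = 0.4105
−0.10·log₂(0.10) = 0.3322
−0.36·log₂(0.36) = 0.5306
Sum ≈ 2.2680 → 2.268 bits.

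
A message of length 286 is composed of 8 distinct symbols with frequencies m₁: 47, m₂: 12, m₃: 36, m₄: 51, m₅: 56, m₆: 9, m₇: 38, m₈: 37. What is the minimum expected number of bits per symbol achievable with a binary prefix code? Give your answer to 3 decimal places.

Probabilities are the counts divided by 286.
Repeatedly combine the two least-probable nodes; the expected code length is the sum of the merged weights.
merge 9/286 + 6/143 → 21/286
merge 21/286 + 18/143 → 57/286
merge 37/286 + 19/143 → 75/286
merge 47/286 + 51/286 → 49/143
merge 28/143 + 57/286 → 113/286
merge 75/286 + 49/143 → 173/286
merge 113/286 + 173/286 → 1
L = 21/286 + 57/286 + 75/286 + 49/143 + 113/286 + 173/286 + 1 = 823/286 ≈ 2.878 bits/symbol.

2.878 bits/symbol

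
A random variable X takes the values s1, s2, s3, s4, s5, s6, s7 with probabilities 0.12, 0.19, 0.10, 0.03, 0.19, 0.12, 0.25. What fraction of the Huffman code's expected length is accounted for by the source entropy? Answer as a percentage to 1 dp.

Entropy H = −Σ p log₂ p ≈ 2.6285 bits.
Huffman merges: 3/100+1/10→13/100; 3/25+3/25→6/25; 13/100+19/100→8/25; 19/100+6/25→43/100; 1/4+8/25→57/100; 43/100+57/100→1. L = 269/100 ≈ 2.6900.
Efficiency = H/L = 2.6285/2.6900 = 97.7%.

97.7%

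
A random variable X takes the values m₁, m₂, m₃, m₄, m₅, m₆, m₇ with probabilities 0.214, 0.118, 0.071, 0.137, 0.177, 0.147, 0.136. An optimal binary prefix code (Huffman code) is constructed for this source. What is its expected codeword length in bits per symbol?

2.786 bits/symbol

Repeatedly combine the two least-probable nodes; the expected code length is the sum of the merged weights.
merge 71/1000 + 59/500 → 189/1000
merge 17/125 + 137/1000 → 273/1000
merge 147/1000 + 177/1000 → 81/250
merge 189/1000 + 107/500 → 403/1000
merge 273/1000 + 81/250 → 597/1000
merge 403/1000 + 597/1000 → 1
L = 189/1000 + 273/1000 + 81/250 + 403/1000 + 597/1000 + 1 = 1393/500 = 2.786 bits/symbol.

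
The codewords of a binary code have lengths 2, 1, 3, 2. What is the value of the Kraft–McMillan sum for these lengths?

1.125

With common denominator 2^3 = 8: Σ 2^(−ℓᵢ) = 2/8 + 4/8 + 1/8 + 2/8 = 9/8 = 1.125.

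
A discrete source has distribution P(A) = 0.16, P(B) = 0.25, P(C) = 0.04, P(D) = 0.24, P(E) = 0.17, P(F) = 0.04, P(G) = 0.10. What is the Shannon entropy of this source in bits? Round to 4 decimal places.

2.5554 bits

H = −Σ pᵢ log₂ pᵢ.
−0.16·log₂(0.16) = 0.4230
−0.25·log₂(0.25) = 0.5000
−0.04·log₂(0.04) = 0.1858
−0.24·log₂(0.24) = 0.4941
−0.17·log₂(0.17) = 0.4346
−0.04·log₂(0.04) = 0.1858
−0.10·log₂(0.10) = 0.3322
Sum ≈ 2.5554 → 2.5554 bits.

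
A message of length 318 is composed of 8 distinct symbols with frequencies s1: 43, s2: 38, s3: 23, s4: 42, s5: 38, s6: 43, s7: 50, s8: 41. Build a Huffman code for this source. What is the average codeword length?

Probabilities are the counts divided by 318.
Repeatedly combine the two least-probable nodes; the expected code length is the sum of the merged weights.
merge 23/318 + 19/159 → 61/318
merge 19/159 + 41/318 → 79/318
merge 7/53 + 43/318 → 85/318
merge 43/318 + 25/159 → 31/106
merge 61/318 + 79/318 → 70/159
merge 85/318 + 31/106 → 89/159
merge 70/159 + 89/159 → 1
L = 61/318 + 79/318 + 85/318 + 31/106 + 70/159 + 89/159 + 1 = 3 bits/symbol.

3 bits/symbol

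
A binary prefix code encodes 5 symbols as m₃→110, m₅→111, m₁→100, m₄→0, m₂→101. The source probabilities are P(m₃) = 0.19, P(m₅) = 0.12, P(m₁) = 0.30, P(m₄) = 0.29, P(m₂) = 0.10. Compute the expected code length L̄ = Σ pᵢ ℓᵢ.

L̄ = Σ pᵢ·ℓᵢ = 0.19·3 + 0.12·3 + 0.30·3 + 0.29·1 + 0.10·3 = 2.42 bits/symbol.

2.42 bits/symbol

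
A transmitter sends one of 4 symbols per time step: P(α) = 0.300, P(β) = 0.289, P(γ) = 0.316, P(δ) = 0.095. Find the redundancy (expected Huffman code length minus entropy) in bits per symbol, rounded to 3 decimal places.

Entropy H = −Σ p log₂ p ≈ 1.8865 bits.
Huffman merges: 19/200+289/1000→48/125; 3/10+79/250→77/125; 48/125+77/125→1. L = 2 ≈ 2.0000.
L − H = 2.0000 − 1.8865 = 0.114 bits.

0.114 bits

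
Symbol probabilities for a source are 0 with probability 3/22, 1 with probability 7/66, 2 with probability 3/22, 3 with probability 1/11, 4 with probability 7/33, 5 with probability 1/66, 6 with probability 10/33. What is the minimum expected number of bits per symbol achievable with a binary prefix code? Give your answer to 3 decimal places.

2.591 bits/symbol

Repeatedly combine the two least-probable nodes; the expected code length is the sum of the merged weights.
merge 1/66 + 1/11 → 7/66
merge 7/66 + 7/66 → 7/33
merge 3/22 + 3/22 → 3/11
merge 7/33 + 7/33 → 14/33
merge 3/11 + 10/33 → 19/33
merge 14/33 + 19/33 → 1
L = 7/66 + 7/33 + 3/11 + 14/33 + 19/33 + 1 = 57/22 ≈ 2.591 bits/symbol.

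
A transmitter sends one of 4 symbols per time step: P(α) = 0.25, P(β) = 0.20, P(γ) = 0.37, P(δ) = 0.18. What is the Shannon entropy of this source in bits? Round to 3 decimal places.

1.940 bits

H = −Σ pᵢ log₂ pᵢ.
−0.25·log₂(0.25) = 0.5000
−0.20·log₂(0.20) = 0.4644
−0.37·log₂(0.37) = 0.5307
−0.18·log₂(0.18) = 0.4453
Sum ≈ 1.9404 → 1.940 bits.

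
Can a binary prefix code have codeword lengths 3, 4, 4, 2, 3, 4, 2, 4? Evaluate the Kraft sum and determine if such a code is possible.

With common denominator 2^4 = 16: Σ 2^(−ℓᵢ) = 2/16 + 1/16 + 1/16 + 4/16 + 2/16 + 1/16 + 4/16 + 1/16 = 16/16 = 1.
Kraft's inequality requires Σ ≤ 1; here Σ = 1 ≤ 1, so such a prefix code exists.

1; yes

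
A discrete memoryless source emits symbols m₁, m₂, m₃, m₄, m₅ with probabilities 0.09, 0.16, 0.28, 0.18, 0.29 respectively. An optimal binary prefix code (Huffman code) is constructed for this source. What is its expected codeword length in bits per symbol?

Repeatedly combine the two least-probable nodes; the expected code length is the sum of the merged weights.
merge 9/100 + 4/25 → 1/4
merge 9/50 + 1/4 → 43/100
merge 7/25 + 29/100 → 57/100
merge 43/100 + 57/100 → 1
L = 1/4 + 43/100 + 57/100 + 1 = 9/4 = 2.25 bits/symbol.

2.25 bits/symbol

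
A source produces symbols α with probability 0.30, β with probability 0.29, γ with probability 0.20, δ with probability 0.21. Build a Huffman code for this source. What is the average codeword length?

Repeatedly combine the two least-probable nodes; the expected code length is the sum of the merged weights.
merge 1/5 + 21/100 → 41/100
merge 29/100 + 3/10 → 59/100
merge 41/100 + 59/100 → 1
L = 41/100 + 59/100 + 1 = 2 bits/symbol.

2 bits/symbol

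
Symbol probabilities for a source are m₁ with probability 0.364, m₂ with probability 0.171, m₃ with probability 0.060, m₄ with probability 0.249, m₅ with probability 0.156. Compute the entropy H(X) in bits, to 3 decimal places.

2.128 bits

H = −Σ pᵢ log₂ pᵢ.
−0.364·log₂(0.364) = 0.5307
−0.171·log₂(0.171) = 0.4357
−0.060·log₂(0.060) = 0.2435
−0.249·log₂(0.249) = 0.4994
−0.156·log₂(0.156) = 0.4181
Sum ≈ 2.1275 → 2.128 bits.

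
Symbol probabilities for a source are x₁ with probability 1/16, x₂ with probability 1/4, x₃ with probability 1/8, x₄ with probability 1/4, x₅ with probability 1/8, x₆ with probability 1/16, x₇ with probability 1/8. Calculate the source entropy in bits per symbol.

Each probability is a power of 1/2, so log₂(1/p) is an integer.
H = Σ p·log₂(1/p) = 1/16·4 + 1/4·2 + 1/8·3 + 1/4·2 + 1/8·3 + 1/16·4 + 1/8·3 = 2.625 bits.

2.625 bits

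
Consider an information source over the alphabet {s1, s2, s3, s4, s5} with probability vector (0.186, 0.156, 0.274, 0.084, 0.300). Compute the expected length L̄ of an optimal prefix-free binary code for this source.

2.24 bits/symbol

Repeatedly combine the two least-probable nodes; the expected code length is the sum of the merged weights.
merge 21/250 + 39/250 → 6/25
merge 93/500 + 6/25 → 213/500
merge 137/500 + 3/10 → 287/500
merge 213/500 + 287/500 → 1
L = 6/25 + 213/500 + 287/500 + 1 = 56/25 = 2.24 bits/symbol.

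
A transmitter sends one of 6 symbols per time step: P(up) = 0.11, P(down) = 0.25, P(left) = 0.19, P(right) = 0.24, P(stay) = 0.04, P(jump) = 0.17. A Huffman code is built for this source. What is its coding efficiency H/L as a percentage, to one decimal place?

Entropy H = −Σ p log₂ p ≈ 2.4200 bits.
Huffman merges: 1/25+11/100→3/20; 3/20+17/100→8/25; 19/100+6/25→43/100; 1/4+8/25→57/100; 43/100+57/100→1. L = 247/100 ≈ 2.4700.
Efficiency = H/L = 2.4200/2.4700 = 98.0%.

98.0%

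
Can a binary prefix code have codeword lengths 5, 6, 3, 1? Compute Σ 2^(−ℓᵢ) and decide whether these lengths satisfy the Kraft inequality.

With common denominator 2^6 = 64: Σ 2^(−ℓᵢ) = 2/64 + 1/64 + 8/64 + 32/64 = 43/64 = 0.671875.
Kraft's inequality requires Σ ≤ 1; here Σ = 0.671875 ≤ 1, so such a prefix code exists.

0.671875; yes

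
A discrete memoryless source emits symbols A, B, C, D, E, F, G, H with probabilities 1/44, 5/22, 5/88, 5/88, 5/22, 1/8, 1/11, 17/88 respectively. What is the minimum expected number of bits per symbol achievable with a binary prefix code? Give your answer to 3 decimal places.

2.761 bits/symbol

Repeatedly combine the two least-probable nodes; the expected code length is the sum of the merged weights.
merge 1/44 + 5/88 → 7/88
merge 5/88 + 7/88 → 3/22
merge 1/11 + 1/8 → 19/88
merge 3/22 + 17/88 → 29/88
merge 19/88 + 5/22 → 39/88
merge 5/22 + 29/88 → 49/88
merge 39/88 + 49/88 → 1
L = 7/88 + 3/22 + 19/88 + 29/88 + 39/88 + 49/88 + 1 = 243/88 ≈ 2.761 bits/symbol.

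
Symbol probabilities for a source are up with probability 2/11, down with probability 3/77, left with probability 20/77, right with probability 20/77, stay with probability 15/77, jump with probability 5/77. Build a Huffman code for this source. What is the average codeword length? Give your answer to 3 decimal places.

2.390 bits/symbol

Repeatedly combine the two least-probable nodes; the expected code length is the sum of the merged weights.
merge 3/77 + 5/77 → 8/77
merge 8/77 + 2/11 → 2/7
merge 15/77 + 20/77 → 5/11
merge 20/77 + 2/7 → 6/11
merge 5/11 + 6/11 → 1
L = 8/77 + 2/7 + 5/11 + 6/11 + 1 = 184/77 ≈ 2.390 bits/symbol.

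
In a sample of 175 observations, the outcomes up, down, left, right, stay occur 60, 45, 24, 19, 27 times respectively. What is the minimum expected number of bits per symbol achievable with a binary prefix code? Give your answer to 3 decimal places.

Probabilities are the counts divided by 175.
Repeatedly combine the two least-probable nodes; the expected code length is the sum of the merged weights.
merge 19/175 + 24/175 → 43/175
merge 27/175 + 43/175 → 2/5
merge 9/35 + 12/35 → 3/5
merge 2/5 + 3/5 → 1
L = 43/175 + 2/5 + 3/5 + 1 = 393/175 ≈ 2.246 bits/symbol.

2.246 bits/symbol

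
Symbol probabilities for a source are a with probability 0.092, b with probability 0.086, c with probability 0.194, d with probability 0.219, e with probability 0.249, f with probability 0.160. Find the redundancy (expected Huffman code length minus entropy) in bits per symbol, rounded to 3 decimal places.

Entropy H = −Σ p log₂ p ≈ 2.4823 bits.
Huffman merges: 43/500+23/250→89/500; 4/25+89/500→169/500; 97/500+219/1000→413/1000; 249/1000+169/500→587/1000; 413/1000+587/1000→1. L = 629/250 ≈ 2.5160.
L − H = 2.5160 − 2.4823 = 0.034 bits.

0.034 bits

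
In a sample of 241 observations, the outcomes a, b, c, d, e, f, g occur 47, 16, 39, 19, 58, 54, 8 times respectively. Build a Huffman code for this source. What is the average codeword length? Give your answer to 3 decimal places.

2.618 bits/symbol

Probabilities are the counts divided by 241.
Repeatedly combine the two least-probable nodes; the expected code length is the sum of the merged weights.
merge 8/241 + 16/241 → 24/241
merge 19/241 + 24/241 → 43/241
merge 39/241 + 43/241 → 82/241
merge 47/241 + 54/241 → 101/241
merge 58/241 + 82/241 → 140/241
merge 101/241 + 140/241 → 1
L = 24/241 + 43/241 + 82/241 + 101/241 + 140/241 + 1 = 631/241 ≈ 2.618 bits/symbol.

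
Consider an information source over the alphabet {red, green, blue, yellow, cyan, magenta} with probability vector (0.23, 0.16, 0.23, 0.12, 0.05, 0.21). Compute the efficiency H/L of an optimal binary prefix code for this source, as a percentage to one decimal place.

98.2%

Entropy H = −Σ p log₂ p ≈ 2.4543 bits.
Huffman merges: 1/20+3/25→17/100; 4/25+17/100→33/100; 21/100+23/100→11/25; 23/100+33/100→14/25; 11/25+14/25→1. L = 5/2 ≈ 2.5000.
Efficiency = H/L = 2.4543/2.5000 = 98.2%.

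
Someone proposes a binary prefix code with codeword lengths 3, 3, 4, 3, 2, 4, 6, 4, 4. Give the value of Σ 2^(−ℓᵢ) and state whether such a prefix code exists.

0.890625; yes

With common denominator 2^6 = 64: Σ 2^(−ℓᵢ) = 8/64 + 8/64 + 4/64 + 8/64 + 16/64 + 4/64 + 1/64 + 4/64 + 4/64 = 57/64 = 0.890625.
Kraft's inequality requires Σ ≤ 1; here Σ = 0.890625 ≤ 1, so such a prefix code exists.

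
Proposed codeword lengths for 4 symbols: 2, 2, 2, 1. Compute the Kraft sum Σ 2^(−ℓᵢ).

With common denominator 2^2 = 4: Σ 2^(−ℓᵢ) = 1/4 + 1/4 + 1/4 + 2/4 = 5/4 = 1.25.

1.25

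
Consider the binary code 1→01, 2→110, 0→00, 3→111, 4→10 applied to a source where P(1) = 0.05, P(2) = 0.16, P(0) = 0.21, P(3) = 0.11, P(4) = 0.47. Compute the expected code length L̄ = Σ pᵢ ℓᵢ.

L̄ = Σ pᵢ·ℓᵢ = 0.05·2 + 0.16·3 + 0.21·2 + 0.11·3 + 0.47·2 = 2.27 bits/symbol.

2.27 bits/symbol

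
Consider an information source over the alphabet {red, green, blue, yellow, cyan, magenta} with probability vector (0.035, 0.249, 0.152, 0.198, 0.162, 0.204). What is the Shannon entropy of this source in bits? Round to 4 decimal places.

2.4377 bits

H = −Σ pᵢ log₂ pᵢ.
−0.035·log₂(0.035) = 0.1693
−0.249·log₂(0.249) = 0.4994
−0.152·log₂(0.152) = 0.4131
−0.198·log₂(0.198) = 0.4626
−0.162·log₂(0.162) = 0.4254
−0.204·log₂(0.204) = 0.4678
Sum ≈ 2.4377 → 2.4377 bits.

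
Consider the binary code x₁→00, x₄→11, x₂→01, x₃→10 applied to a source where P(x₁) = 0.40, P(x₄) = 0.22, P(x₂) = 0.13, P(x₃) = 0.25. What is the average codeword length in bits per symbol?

L̄ = Σ pᵢ·ℓᵢ = 0.40·2 + 0.22·2 + 0.13·2 + 0.25·2 = 2 bits/symbol.

2 bits/symbol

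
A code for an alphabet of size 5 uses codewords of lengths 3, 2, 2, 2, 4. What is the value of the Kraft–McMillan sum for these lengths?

With common denominator 2^4 = 16: Σ 2^(−ℓᵢ) = 2/16 + 4/16 + 4/16 + 4/16 + 1/16 = 15/16 = 0.9375.

0.9375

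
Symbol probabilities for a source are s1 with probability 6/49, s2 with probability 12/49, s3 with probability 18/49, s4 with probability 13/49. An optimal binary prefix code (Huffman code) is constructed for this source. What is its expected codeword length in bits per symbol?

2 bits/symbol

Repeatedly combine the two least-probable nodes; the expected code length is the sum of the merged weights.
merge 6/49 + 12/49 → 18/49
merge 13/49 + 18/49 → 31/49
merge 18/49 + 31/49 → 1
L = 18/49 + 31/49 + 1 = 2 bits/symbol.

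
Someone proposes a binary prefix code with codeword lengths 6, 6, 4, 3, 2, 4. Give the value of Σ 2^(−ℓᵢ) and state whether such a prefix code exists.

0.53125; yes

With common denominator 2^6 = 64: Σ 2^(−ℓᵢ) = 1/64 + 1/64 + 4/64 + 8/64 + 16/64 + 4/64 = 34/64 = 0.53125.
Kraft's inequality requires Σ ≤ 1; here Σ = 0.53125 ≤ 1, so such a prefix code exists.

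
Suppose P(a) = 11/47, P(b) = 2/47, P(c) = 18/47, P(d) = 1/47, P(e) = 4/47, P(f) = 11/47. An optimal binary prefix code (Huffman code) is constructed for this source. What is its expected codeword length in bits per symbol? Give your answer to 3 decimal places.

Repeatedly combine the two least-probable nodes; the expected code length is the sum of the merged weights.
merge 1/47 + 2/47 → 3/47
merge 3/47 + 4/47 → 7/47
merge 7/47 + 11/47 → 18/47
merge 11/47 + 18/47 → 29/47
merge 18/47 + 29/47 → 1
L = 3/47 + 7/47 + 18/47 + 29/47 + 1 = 104/47 ≈ 2.213 bits/symbol.

2.213 bits/symbol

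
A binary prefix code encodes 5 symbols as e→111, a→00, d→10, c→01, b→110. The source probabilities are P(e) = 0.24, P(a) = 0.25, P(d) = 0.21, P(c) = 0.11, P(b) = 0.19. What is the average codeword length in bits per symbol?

2.43 bits/symbol

L̄ = Σ pᵢ·ℓᵢ = 0.24·3 + 0.25·2 + 0.21·2 + 0.11·2 + 0.19·3 = 2.43 bits/symbol.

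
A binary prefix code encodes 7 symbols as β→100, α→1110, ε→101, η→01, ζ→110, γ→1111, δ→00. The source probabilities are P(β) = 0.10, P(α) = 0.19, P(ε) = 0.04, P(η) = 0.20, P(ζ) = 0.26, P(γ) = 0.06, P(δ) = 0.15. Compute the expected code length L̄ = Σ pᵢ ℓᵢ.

L̄ = Σ pᵢ·ℓᵢ = 0.10·3 + 0.19·4 + 0.04·3 + 0.20·2 + 0.26·3 + 0.06·4 + 0.15·2 = 2.9 bits/symbol.

2.9 bits/symbol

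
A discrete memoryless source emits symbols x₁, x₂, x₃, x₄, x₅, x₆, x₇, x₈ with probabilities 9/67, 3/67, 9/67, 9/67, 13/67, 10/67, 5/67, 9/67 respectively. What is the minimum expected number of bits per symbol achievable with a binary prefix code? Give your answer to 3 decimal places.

Repeatedly combine the two least-probable nodes; the expected code length is the sum of the merged weights.
merge 3/67 + 5/67 → 8/67
merge 8/67 + 9/67 → 17/67
merge 9/67 + 9/67 → 18/67
merge 9/67 + 10/67 → 19/67
merge 13/67 + 17/67 → 30/67
merge 18/67 + 19/67 → 37/67
merge 30/67 + 37/67 → 1
L = 8/67 + 17/67 + 18/67 + 19/67 + 30/67 + 37/67 + 1 = 196/67 ≈ 2.925 bits/symbol.

2.925 bits/symbol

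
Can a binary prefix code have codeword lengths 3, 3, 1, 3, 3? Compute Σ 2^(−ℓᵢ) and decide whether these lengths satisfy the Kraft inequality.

With common denominator 2^3 = 8: Σ 2^(−ℓᵢ) = 1/8 + 1/8 + 4/8 + 1/8 + 1/8 = 8/8 = 1.
Kraft's inequality requires Σ ≤ 1; here Σ = 1 ≤ 1, so such a prefix code exists.

1; yes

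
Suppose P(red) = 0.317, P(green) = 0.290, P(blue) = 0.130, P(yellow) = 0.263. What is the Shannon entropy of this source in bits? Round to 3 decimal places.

H = −Σ pᵢ log₂ pᵢ.
−0.317·log₂(0.317) = 0.5254
−0.290·log₂(0.290) = 0.5179
−0.130·log₂(0.130) = 0.3826
−0.263·log₂(0.263) = 0.5068
Sum ≈ 1.9327 → 1.933 bits.

1.933 bits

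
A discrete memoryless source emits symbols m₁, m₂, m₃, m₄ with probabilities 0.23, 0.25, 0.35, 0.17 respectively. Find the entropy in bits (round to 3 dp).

H = −Σ pᵢ log₂ pᵢ.
−0.23·log₂(0.23) = 0.4877
−0.25·log₂(0.25) = 0.5000
−0.35·log₂(0.35) = 0.5301
−0.17·log₂(0.17) = 0.4346
Sum ≈ 1.9524 → 1.952 bits.

1.952 bits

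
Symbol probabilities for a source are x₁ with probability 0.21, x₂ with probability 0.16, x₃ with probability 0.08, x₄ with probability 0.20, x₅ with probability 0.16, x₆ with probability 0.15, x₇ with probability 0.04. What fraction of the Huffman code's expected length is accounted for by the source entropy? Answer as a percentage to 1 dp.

98.6%

Entropy H = −Σ p log₂ p ≈ 2.6711 bits.
Huffman merges: 1/25+2/25→3/25; 3/25+3/20→27/100; 4/25+4/25→8/25; 1/5+21/100→41/100; 27/100+8/25→59/100; 41/100+59/100→1. L = 271/100 ≈ 2.7100.
Efficiency = H/L = 2.6711/2.7100 = 98.6%.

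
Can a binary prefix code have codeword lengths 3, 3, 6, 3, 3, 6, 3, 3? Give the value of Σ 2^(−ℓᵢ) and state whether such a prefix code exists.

0.78125; yes

With common denominator 2^6 = 64: Σ 2^(−ℓᵢ) = 8/64 + 8/64 + 1/64 + 8/64 + 8/64 + 1/64 + 8/64 + 8/64 = 50/64 = 0.78125.
Kraft's inequality requires Σ ≤ 1; here Σ = 0.78125 ≤ 1, so such a prefix code exists.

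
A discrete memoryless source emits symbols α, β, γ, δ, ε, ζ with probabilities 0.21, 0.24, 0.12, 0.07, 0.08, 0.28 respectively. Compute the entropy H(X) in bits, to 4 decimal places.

H = −Σ pᵢ log₂ pᵢ.
−0.21·log₂(0.21) = 0.4728
−0.24·log₂(0.24) = 0.4941
−0.12·log₂(0.12) = 0.3671
−0.07·log₂(0.07) = 0.2686
−0.08·log₂(0.08) = 0.2915
−0.28·log₂(0.28) = 0.5142
Sum ≈ 2.4083 → 2.4083 bits.

2.4083 bits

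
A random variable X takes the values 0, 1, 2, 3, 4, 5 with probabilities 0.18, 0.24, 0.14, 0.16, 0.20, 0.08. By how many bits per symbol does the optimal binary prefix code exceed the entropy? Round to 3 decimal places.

Entropy H = −Σ p log₂ p ≈ 2.5155 bits.
Huffman merges: 2/25+7/50→11/50; 4/25+9/50→17/50; 1/5+11/50→21/50; 6/25+17/50→29/50; 21/50+29/50→1. L = 64/25 ≈ 2.5600.
L − H = 2.5600 − 2.5155 = 0.045 bits.

0.045 bits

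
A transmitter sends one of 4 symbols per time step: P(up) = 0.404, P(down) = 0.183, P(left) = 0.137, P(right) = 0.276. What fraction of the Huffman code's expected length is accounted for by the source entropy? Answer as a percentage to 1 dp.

98.2%

Entropy H = −Σ p log₂ p ≈ 1.8821 bits.
Huffman merges: 137/1000+183/1000→8/25; 69/250+8/25→149/250; 101/250+149/250→1. L = 479/250 ≈ 1.9160.
Efficiency = H/L = 1.8821/1.9160 = 98.2%.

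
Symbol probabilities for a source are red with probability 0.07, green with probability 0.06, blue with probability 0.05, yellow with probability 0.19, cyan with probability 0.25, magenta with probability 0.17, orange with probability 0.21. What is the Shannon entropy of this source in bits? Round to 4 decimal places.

2.5908 bits

H = −Σ pᵢ log₂ pᵢ.
−0.07·log₂(0.07) = 0.2686
−0.06·log₂(0.06) = 0.2435
−0.05·log₂(0.05) = 0.2161
−0.19·log₂(0.19) = 0.4552
−0.25·log₂(0.25) = 0.5000
−0.17·log₂(0.17) = 0.4346
−0.21·log₂(0.21) = 0.4728
Sum ≈ 2.5908 → 2.5908 bits.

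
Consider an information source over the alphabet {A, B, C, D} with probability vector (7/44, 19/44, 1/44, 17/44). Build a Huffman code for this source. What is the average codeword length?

Repeatedly combine the two least-probable nodes; the expected code length is the sum of the merged weights.
merge 1/44 + 7/44 → 2/11
merge 2/11 + 17/44 → 25/44
merge 19/44 + 25/44 → 1
L = 2/11 + 25/44 + 1 = 7/4 = 1.75 bits/symbol.

1.75 bits/symbol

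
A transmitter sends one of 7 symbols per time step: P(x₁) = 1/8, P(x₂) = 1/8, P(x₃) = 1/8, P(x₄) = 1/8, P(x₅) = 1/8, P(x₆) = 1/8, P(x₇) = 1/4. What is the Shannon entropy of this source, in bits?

2.75 bits

Each probability is a power of 1/2, so log₂(1/p) is an integer.
H = Σ p·log₂(1/p) = 1/8·3 + 1/8·3 + 1/8·3 + 1/8·3 + 1/8·3 + 1/8·3 + 1/4·2 = 2.75 bits.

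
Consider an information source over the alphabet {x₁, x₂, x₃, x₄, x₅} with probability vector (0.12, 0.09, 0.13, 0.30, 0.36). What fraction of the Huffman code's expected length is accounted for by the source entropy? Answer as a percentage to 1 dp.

Entropy H = −Σ p log₂ p ≈ 2.1141 bits.
Huffman merges: 9/100+3/25→21/100; 13/100+21/100→17/50; 3/10+17/50→16/25; 9/25+16/25→1. L = 219/100 ≈ 2.1900.
Efficiency = H/L = 2.1141/2.1900 = 96.5%.

96.5%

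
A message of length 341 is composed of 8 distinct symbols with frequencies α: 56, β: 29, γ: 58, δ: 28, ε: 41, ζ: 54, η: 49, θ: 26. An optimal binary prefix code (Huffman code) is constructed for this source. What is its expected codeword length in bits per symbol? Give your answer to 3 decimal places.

2.988 bits/symbol

Probabilities are the counts divided by 341.
Repeatedly combine the two least-probable nodes; the expected code length is the sum of the merged weights.
merge 26/341 + 28/341 → 54/341
merge 29/341 + 41/341 → 70/341
merge 49/341 + 54/341 → 103/341
merge 54/341 + 56/341 → 10/31
merge 58/341 + 70/341 → 128/341
merge 103/341 + 10/31 → 213/341
merge 128/341 + 213/341 → 1
L = 54/341 + 70/341 + 103/341 + 10/31 + 128/341 + 213/341 + 1 = 1019/341 ≈ 2.988 bits/symbol.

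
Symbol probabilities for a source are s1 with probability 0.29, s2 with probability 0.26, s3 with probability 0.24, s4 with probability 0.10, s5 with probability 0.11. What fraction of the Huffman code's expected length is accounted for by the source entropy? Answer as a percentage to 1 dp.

Entropy H = −Σ p log₂ p ≈ 2.1998 bits.
Huffman merges: 1/10+11/100→21/100; 21/100+6/25→9/20; 13/50+29/100→11/20; 9/20+11/20→1. L = 221/100 ≈ 2.2100.
Efficiency = H/L = 2.1998/2.2100 = 99.5%.

99.5%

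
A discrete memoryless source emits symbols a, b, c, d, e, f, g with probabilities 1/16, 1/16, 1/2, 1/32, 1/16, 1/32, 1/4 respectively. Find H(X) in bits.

2.0625 bits

Each probability is a power of 1/2, so log₂(1/p) is an integer.
H = Σ p·log₂(1/p) = 1/16·4 + 1/16·4 + 1/2·1 + 1/32·5 + 1/16·4 + 1/32·5 + 1/4·2 = 2.0625 bits.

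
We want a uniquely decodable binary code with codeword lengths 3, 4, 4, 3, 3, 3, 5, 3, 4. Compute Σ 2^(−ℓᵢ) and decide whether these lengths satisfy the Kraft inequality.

With common denominator 2^5 = 32: Σ 2^(−ℓᵢ) = 4/32 + 2/32 + 2/32 + 4/32 + 4/32 + 4/32 + 1/32 + 4/32 + 2/32 = 27/32 = 0.84375.
Kraft's inequality requires Σ ≤ 1; here Σ = 0.84375 ≤ 1, so such a prefix code exists.

0.84375; yes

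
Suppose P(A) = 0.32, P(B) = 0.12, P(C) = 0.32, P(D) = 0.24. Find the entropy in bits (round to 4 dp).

H = −Σ pᵢ log₂ pᵢ.
−0.32·log₂(0.32) = 0.5260
−0.12·log₂(0.12) = 0.3671
−0.32·log₂(0.32) = 0.5260
−0.24·log₂(0.24) = 0.4941
Sum ≈ 1.9133 → 1.9133 bits.

1.9133 bits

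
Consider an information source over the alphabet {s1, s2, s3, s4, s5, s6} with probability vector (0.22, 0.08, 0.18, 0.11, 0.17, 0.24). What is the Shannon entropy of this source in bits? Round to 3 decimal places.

H = −Σ pᵢ log₂ pᵢ.
−0.22·log₂(0.22) = 0.4806
−0.08·log₂(0.08) = 0.2915
−0.18·log₂(0.18) = 0.4453
−0.11·log₂(0.11) = 0.3503
−0.17·log₂(0.17) = 0.4346
−0.24·log₂(0.24) = 0.4941
Sum ≈ 2.4964 → 2.496 bits.

2.496 bits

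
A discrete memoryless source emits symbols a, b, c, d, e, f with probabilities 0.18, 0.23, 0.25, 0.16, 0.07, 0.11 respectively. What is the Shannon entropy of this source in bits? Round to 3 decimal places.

H = −Σ pᵢ log₂ pᵢ.
−0.18·log₂(0.18) = 0.4453
−0.23·log₂(0.23) = 0.4877
−0.25·log₂(0.25) = 0.5000
−0.16·log₂(0.16) = 0.4230
−0.07·log₂(0.07) = 0.2686
−0.11·log₂(0.11) = 0.3503
Sum ≈ 2.4748 → 2.475 bits.

2.475 bits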